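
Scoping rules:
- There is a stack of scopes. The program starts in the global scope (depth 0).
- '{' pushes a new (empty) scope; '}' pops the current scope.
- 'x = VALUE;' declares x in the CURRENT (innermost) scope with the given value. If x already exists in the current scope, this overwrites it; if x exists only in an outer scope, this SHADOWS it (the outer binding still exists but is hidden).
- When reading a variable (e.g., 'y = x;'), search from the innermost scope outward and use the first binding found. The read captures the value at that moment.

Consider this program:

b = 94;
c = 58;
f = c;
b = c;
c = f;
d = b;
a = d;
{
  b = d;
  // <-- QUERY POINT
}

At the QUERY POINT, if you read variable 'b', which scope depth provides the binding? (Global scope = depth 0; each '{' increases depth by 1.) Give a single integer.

Step 1: declare b=94 at depth 0
Step 2: declare c=58 at depth 0
Step 3: declare f=(read c)=58 at depth 0
Step 4: declare b=(read c)=58 at depth 0
Step 5: declare c=(read f)=58 at depth 0
Step 6: declare d=(read b)=58 at depth 0
Step 7: declare a=(read d)=58 at depth 0
Step 8: enter scope (depth=1)
Step 9: declare b=(read d)=58 at depth 1
Visible at query point: a=58 b=58 c=58 d=58 f=58

Answer: 1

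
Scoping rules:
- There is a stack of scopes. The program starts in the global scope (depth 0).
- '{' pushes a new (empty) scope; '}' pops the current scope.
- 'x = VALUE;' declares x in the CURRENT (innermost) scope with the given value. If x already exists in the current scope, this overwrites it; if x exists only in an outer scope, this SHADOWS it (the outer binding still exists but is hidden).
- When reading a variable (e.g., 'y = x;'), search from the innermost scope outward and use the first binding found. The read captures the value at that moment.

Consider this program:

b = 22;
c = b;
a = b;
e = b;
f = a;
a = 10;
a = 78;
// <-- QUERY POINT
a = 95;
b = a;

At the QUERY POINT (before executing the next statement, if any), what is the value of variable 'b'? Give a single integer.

Answer: 22

Derivation:
Step 1: declare b=22 at depth 0
Step 2: declare c=(read b)=22 at depth 0
Step 3: declare a=(read b)=22 at depth 0
Step 4: declare e=(read b)=22 at depth 0
Step 5: declare f=(read a)=22 at depth 0
Step 6: declare a=10 at depth 0
Step 7: declare a=78 at depth 0
Visible at query point: a=78 b=22 c=22 e=22 f=22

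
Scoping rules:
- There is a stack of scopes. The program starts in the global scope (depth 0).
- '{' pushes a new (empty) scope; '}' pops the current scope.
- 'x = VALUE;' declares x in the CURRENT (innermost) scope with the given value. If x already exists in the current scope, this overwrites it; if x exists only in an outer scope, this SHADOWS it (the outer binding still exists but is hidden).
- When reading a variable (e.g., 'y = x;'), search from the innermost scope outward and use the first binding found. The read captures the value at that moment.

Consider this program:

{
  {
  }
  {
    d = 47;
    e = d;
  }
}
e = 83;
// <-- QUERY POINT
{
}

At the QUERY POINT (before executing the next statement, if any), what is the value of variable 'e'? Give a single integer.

Step 1: enter scope (depth=1)
Step 2: enter scope (depth=2)
Step 3: exit scope (depth=1)
Step 4: enter scope (depth=2)
Step 5: declare d=47 at depth 2
Step 6: declare e=(read d)=47 at depth 2
Step 7: exit scope (depth=1)
Step 8: exit scope (depth=0)
Step 9: declare e=83 at depth 0
Visible at query point: e=83

Answer: 83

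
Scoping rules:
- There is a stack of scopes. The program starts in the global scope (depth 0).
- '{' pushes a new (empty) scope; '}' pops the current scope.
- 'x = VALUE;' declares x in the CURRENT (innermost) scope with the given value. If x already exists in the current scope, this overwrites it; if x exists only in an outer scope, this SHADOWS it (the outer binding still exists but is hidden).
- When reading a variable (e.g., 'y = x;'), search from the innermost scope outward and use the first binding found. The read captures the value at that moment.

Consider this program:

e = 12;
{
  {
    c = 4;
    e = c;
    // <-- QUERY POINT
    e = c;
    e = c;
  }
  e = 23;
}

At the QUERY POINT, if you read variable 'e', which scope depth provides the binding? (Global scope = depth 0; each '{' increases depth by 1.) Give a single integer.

Step 1: declare e=12 at depth 0
Step 2: enter scope (depth=1)
Step 3: enter scope (depth=2)
Step 4: declare c=4 at depth 2
Step 5: declare e=(read c)=4 at depth 2
Visible at query point: c=4 e=4

Answer: 2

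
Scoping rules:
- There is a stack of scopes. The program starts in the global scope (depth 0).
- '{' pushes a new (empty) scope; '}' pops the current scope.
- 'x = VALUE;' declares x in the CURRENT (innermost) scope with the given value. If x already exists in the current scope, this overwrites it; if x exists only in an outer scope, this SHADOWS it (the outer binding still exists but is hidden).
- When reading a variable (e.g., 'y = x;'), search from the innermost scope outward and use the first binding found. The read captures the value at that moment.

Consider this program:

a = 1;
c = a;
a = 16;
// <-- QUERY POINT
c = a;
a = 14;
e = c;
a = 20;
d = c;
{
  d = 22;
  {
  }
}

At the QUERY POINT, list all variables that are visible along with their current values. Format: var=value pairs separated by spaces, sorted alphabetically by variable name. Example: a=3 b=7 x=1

Step 1: declare a=1 at depth 0
Step 2: declare c=(read a)=1 at depth 0
Step 3: declare a=16 at depth 0
Visible at query point: a=16 c=1

Answer: a=16 c=1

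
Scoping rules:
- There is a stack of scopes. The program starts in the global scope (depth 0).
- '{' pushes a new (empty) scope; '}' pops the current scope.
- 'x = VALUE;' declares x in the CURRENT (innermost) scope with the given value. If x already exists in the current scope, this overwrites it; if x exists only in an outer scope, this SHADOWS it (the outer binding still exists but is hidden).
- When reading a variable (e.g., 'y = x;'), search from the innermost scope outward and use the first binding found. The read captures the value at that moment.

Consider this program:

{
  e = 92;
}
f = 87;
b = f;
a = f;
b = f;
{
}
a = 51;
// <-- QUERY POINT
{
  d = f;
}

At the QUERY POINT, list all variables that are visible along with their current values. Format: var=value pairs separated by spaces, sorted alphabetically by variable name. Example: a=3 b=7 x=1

Step 1: enter scope (depth=1)
Step 2: declare e=92 at depth 1
Step 3: exit scope (depth=0)
Step 4: declare f=87 at depth 0
Step 5: declare b=(read f)=87 at depth 0
Step 6: declare a=(read f)=87 at depth 0
Step 7: declare b=(read f)=87 at depth 0
Step 8: enter scope (depth=1)
Step 9: exit scope (depth=0)
Step 10: declare a=51 at depth 0
Visible at query point: a=51 b=87 f=87

Answer: a=51 b=87 f=87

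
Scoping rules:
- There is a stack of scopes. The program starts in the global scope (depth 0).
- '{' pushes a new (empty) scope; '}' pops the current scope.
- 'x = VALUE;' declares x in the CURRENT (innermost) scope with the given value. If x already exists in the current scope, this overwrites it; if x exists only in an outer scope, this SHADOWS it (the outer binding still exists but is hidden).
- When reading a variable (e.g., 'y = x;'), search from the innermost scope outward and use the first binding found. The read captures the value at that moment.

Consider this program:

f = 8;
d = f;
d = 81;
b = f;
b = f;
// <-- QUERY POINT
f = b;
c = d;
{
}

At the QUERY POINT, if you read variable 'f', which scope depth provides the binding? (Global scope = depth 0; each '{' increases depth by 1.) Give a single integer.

Answer: 0

Derivation:
Step 1: declare f=8 at depth 0
Step 2: declare d=(read f)=8 at depth 0
Step 3: declare d=81 at depth 0
Step 4: declare b=(read f)=8 at depth 0
Step 5: declare b=(read f)=8 at depth 0
Visible at query point: b=8 d=81 f=8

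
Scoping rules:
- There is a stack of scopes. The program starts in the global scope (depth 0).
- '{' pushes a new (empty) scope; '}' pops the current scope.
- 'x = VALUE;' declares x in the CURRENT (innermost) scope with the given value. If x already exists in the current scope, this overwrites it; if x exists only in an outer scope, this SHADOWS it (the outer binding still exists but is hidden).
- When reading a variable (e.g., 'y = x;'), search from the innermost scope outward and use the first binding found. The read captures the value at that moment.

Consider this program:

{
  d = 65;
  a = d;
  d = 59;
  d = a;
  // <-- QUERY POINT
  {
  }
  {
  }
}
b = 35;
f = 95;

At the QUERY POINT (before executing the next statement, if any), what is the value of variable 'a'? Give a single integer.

Answer: 65

Derivation:
Step 1: enter scope (depth=1)
Step 2: declare d=65 at depth 1
Step 3: declare a=(read d)=65 at depth 1
Step 4: declare d=59 at depth 1
Step 5: declare d=(read a)=65 at depth 1
Visible at query point: a=65 d=65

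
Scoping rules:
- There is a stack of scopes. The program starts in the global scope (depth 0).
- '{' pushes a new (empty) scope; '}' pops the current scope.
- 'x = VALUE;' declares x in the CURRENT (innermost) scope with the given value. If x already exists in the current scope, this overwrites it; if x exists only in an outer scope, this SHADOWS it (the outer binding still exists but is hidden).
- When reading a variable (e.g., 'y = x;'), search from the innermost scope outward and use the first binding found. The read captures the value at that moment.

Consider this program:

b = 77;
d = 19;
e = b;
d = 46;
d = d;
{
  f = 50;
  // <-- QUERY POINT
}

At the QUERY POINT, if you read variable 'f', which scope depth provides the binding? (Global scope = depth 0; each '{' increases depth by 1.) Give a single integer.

Step 1: declare b=77 at depth 0
Step 2: declare d=19 at depth 0
Step 3: declare e=(read b)=77 at depth 0
Step 4: declare d=46 at depth 0
Step 5: declare d=(read d)=46 at depth 0
Step 6: enter scope (depth=1)
Step 7: declare f=50 at depth 1
Visible at query point: b=77 d=46 e=77 f=50

Answer: 1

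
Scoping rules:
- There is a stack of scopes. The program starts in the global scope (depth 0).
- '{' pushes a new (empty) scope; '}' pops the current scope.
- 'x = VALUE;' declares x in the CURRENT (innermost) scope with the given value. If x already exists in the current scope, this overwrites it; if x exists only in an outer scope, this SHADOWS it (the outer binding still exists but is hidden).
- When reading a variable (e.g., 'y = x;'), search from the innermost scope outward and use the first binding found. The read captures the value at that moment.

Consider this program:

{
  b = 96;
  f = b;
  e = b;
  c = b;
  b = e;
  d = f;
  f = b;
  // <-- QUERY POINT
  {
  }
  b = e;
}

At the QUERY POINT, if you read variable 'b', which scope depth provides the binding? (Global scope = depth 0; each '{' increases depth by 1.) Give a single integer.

Answer: 1

Derivation:
Step 1: enter scope (depth=1)
Step 2: declare b=96 at depth 1
Step 3: declare f=(read b)=96 at depth 1
Step 4: declare e=(read b)=96 at depth 1
Step 5: declare c=(read b)=96 at depth 1
Step 6: declare b=(read e)=96 at depth 1
Step 7: declare d=(read f)=96 at depth 1
Step 8: declare f=(read b)=96 at depth 1
Visible at query point: b=96 c=96 d=96 e=96 f=96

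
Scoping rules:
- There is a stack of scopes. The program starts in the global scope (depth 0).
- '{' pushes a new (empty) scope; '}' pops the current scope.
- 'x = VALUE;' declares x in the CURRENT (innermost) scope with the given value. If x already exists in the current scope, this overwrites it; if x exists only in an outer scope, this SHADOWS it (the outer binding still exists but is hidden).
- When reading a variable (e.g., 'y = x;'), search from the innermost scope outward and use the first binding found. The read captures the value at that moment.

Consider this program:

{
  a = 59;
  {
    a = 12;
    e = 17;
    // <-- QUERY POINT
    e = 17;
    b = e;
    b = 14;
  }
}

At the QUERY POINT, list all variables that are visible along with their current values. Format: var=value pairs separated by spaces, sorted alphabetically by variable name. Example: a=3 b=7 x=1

Answer: a=12 e=17

Derivation:
Step 1: enter scope (depth=1)
Step 2: declare a=59 at depth 1
Step 3: enter scope (depth=2)
Step 4: declare a=12 at depth 2
Step 5: declare e=17 at depth 2
Visible at query point: a=12 e=17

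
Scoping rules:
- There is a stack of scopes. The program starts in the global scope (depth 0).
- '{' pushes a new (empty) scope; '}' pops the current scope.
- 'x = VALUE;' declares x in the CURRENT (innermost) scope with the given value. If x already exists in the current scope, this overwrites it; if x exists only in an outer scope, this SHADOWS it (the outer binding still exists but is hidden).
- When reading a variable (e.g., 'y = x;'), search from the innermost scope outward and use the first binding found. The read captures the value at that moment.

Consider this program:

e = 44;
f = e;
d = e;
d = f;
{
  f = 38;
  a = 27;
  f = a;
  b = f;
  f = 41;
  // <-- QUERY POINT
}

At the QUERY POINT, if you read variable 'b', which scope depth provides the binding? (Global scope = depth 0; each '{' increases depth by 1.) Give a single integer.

Answer: 1

Derivation:
Step 1: declare e=44 at depth 0
Step 2: declare f=(read e)=44 at depth 0
Step 3: declare d=(read e)=44 at depth 0
Step 4: declare d=(read f)=44 at depth 0
Step 5: enter scope (depth=1)
Step 6: declare f=38 at depth 1
Step 7: declare a=27 at depth 1
Step 8: declare f=(read a)=27 at depth 1
Step 9: declare b=(read f)=27 at depth 1
Step 10: declare f=41 at depth 1
Visible at query point: a=27 b=27 d=44 e=44 f=41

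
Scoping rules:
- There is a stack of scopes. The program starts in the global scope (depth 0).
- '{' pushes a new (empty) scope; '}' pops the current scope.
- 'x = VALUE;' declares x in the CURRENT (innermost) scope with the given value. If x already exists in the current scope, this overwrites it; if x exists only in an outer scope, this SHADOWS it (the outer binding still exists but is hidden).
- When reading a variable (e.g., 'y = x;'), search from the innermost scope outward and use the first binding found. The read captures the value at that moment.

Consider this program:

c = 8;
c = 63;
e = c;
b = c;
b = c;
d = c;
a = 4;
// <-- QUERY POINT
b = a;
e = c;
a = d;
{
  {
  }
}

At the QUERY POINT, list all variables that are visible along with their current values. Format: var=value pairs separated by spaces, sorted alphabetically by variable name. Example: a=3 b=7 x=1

Answer: a=4 b=63 c=63 d=63 e=63

Derivation:
Step 1: declare c=8 at depth 0
Step 2: declare c=63 at depth 0
Step 3: declare e=(read c)=63 at depth 0
Step 4: declare b=(read c)=63 at depth 0
Step 5: declare b=(read c)=63 at depth 0
Step 6: declare d=(read c)=63 at depth 0
Step 7: declare a=4 at depth 0
Visible at query point: a=4 b=63 c=63 d=63 e=63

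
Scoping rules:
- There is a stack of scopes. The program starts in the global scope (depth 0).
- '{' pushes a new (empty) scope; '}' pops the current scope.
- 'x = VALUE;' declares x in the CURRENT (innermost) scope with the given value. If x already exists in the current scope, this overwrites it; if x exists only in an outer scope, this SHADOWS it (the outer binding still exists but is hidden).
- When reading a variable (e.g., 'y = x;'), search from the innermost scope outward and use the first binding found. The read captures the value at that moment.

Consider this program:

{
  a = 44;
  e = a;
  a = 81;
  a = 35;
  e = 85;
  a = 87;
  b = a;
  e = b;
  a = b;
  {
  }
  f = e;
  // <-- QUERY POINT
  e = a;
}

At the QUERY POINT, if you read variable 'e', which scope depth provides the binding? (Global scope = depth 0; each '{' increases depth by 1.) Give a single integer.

Step 1: enter scope (depth=1)
Step 2: declare a=44 at depth 1
Step 3: declare e=(read a)=44 at depth 1
Step 4: declare a=81 at depth 1
Step 5: declare a=35 at depth 1
Step 6: declare e=85 at depth 1
Step 7: declare a=87 at depth 1
Step 8: declare b=(read a)=87 at depth 1
Step 9: declare e=(read b)=87 at depth 1
Step 10: declare a=(read b)=87 at depth 1
Step 11: enter scope (depth=2)
Step 12: exit scope (depth=1)
Step 13: declare f=(read e)=87 at depth 1
Visible at query point: a=87 b=87 e=87 f=87

Answer: 1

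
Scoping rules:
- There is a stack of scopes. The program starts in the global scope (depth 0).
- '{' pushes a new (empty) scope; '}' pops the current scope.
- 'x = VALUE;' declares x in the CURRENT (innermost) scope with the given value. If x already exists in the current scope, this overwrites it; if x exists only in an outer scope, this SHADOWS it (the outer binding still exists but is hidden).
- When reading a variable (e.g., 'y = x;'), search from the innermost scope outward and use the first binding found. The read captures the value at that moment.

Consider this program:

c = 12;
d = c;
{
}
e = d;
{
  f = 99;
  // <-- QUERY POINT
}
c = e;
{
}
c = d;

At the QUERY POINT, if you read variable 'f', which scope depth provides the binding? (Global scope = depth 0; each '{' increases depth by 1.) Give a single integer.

Step 1: declare c=12 at depth 0
Step 2: declare d=(read c)=12 at depth 0
Step 3: enter scope (depth=1)
Step 4: exit scope (depth=0)
Step 5: declare e=(read d)=12 at depth 0
Step 6: enter scope (depth=1)
Step 7: declare f=99 at depth 1
Visible at query point: c=12 d=12 e=12 f=99

Answer: 1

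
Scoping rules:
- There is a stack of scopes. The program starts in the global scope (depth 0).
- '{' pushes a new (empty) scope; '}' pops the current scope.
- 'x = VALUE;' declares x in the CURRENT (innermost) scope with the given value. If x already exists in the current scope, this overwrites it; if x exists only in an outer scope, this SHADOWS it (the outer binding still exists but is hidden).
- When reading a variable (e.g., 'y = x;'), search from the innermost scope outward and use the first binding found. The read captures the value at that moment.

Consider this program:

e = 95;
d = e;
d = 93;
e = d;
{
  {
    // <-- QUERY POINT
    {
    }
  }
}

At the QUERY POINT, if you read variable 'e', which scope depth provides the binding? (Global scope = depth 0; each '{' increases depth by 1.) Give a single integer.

Step 1: declare e=95 at depth 0
Step 2: declare d=(read e)=95 at depth 0
Step 3: declare d=93 at depth 0
Step 4: declare e=(read d)=93 at depth 0
Step 5: enter scope (depth=1)
Step 6: enter scope (depth=2)
Visible at query point: d=93 e=93

Answer: 0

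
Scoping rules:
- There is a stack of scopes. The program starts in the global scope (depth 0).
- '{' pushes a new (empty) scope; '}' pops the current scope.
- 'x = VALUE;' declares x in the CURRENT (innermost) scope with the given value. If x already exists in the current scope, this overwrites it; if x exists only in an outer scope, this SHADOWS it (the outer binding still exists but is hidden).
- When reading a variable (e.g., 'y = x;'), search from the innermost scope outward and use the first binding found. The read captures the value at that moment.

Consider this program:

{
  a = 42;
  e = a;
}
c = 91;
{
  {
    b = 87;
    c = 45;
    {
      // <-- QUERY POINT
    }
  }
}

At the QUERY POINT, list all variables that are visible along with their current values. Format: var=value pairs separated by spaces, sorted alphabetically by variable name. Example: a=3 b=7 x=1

Answer: b=87 c=45

Derivation:
Step 1: enter scope (depth=1)
Step 2: declare a=42 at depth 1
Step 3: declare e=(read a)=42 at depth 1
Step 4: exit scope (depth=0)
Step 5: declare c=91 at depth 0
Step 6: enter scope (depth=1)
Step 7: enter scope (depth=2)
Step 8: declare b=87 at depth 2
Step 9: declare c=45 at depth 2
Step 10: enter scope (depth=3)
Visible at query point: b=87 c=45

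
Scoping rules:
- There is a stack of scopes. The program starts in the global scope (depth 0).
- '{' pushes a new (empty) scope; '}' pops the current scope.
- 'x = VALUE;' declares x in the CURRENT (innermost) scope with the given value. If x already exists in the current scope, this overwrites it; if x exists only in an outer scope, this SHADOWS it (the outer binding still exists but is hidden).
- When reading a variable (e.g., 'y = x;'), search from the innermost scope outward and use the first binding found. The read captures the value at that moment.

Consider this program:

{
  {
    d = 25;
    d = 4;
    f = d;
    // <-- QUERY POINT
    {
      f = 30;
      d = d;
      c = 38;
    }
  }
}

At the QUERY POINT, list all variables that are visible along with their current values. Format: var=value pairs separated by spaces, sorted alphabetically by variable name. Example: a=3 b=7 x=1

Answer: d=4 f=4

Derivation:
Step 1: enter scope (depth=1)
Step 2: enter scope (depth=2)
Step 3: declare d=25 at depth 2
Step 4: declare d=4 at depth 2
Step 5: declare f=(read d)=4 at depth 2
Visible at query point: d=4 f=4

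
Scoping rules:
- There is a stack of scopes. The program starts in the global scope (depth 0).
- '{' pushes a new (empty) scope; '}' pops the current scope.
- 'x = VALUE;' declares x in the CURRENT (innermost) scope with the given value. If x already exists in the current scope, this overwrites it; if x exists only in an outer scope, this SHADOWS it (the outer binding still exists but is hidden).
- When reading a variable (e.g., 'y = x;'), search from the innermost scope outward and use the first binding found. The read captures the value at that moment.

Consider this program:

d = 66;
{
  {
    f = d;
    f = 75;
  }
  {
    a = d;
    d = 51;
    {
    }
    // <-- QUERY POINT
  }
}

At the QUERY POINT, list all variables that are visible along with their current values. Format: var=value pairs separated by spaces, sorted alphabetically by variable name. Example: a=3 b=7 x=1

Step 1: declare d=66 at depth 0
Step 2: enter scope (depth=1)
Step 3: enter scope (depth=2)
Step 4: declare f=(read d)=66 at depth 2
Step 5: declare f=75 at depth 2
Step 6: exit scope (depth=1)
Step 7: enter scope (depth=2)
Step 8: declare a=(read d)=66 at depth 2
Step 9: declare d=51 at depth 2
Step 10: enter scope (depth=3)
Step 11: exit scope (depth=2)
Visible at query point: a=66 d=51

Answer: a=66 d=51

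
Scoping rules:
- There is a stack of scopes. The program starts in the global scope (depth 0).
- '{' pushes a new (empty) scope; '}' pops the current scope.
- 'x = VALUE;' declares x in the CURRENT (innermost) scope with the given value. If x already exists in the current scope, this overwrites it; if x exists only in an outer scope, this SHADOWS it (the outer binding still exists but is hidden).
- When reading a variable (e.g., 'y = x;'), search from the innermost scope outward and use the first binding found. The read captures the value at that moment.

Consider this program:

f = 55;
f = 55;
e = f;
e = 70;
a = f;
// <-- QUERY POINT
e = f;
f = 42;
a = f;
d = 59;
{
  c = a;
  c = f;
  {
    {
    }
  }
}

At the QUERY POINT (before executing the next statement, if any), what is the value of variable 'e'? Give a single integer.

Step 1: declare f=55 at depth 0
Step 2: declare f=55 at depth 0
Step 3: declare e=(read f)=55 at depth 0
Step 4: declare e=70 at depth 0
Step 5: declare a=(read f)=55 at depth 0
Visible at query point: a=55 e=70 f=55

Answer: 70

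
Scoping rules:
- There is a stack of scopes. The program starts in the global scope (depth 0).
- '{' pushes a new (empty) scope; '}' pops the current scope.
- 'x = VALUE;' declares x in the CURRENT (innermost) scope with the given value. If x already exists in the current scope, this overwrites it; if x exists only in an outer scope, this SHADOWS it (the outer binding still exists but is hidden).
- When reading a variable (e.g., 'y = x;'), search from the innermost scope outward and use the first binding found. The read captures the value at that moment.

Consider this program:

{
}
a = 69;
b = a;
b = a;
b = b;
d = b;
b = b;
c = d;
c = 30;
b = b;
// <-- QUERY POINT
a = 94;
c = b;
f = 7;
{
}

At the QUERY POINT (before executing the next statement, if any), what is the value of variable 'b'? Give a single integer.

Step 1: enter scope (depth=1)
Step 2: exit scope (depth=0)
Step 3: declare a=69 at depth 0
Step 4: declare b=(read a)=69 at depth 0
Step 5: declare b=(read a)=69 at depth 0
Step 6: declare b=(read b)=69 at depth 0
Step 7: declare d=(read b)=69 at depth 0
Step 8: declare b=(read b)=69 at depth 0
Step 9: declare c=(read d)=69 at depth 0
Step 10: declare c=30 at depth 0
Step 11: declare b=(read b)=69 at depth 0
Visible at query point: a=69 b=69 c=30 d=69

Answer: 69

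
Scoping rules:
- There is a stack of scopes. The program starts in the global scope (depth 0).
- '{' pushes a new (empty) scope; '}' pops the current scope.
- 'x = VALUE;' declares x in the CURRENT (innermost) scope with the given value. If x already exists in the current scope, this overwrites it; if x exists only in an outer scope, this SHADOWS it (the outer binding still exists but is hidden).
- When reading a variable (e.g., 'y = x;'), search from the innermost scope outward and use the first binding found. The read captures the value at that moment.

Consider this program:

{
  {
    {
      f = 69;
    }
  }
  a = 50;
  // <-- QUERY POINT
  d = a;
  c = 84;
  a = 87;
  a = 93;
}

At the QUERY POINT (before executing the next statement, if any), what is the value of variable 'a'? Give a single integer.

Answer: 50

Derivation:
Step 1: enter scope (depth=1)
Step 2: enter scope (depth=2)
Step 3: enter scope (depth=3)
Step 4: declare f=69 at depth 3
Step 5: exit scope (depth=2)
Step 6: exit scope (depth=1)
Step 7: declare a=50 at depth 1
Visible at query point: a=50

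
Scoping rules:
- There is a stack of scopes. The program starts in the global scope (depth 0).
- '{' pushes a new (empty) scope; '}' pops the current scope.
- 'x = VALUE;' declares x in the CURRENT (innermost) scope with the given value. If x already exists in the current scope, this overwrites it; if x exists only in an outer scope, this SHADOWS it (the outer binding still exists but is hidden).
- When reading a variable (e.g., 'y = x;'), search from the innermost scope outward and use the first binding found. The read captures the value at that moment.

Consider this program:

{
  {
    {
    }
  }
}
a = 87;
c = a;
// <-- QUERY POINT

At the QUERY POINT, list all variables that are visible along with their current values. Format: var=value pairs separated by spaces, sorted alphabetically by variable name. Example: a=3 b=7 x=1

Answer: a=87 c=87

Derivation:
Step 1: enter scope (depth=1)
Step 2: enter scope (depth=2)
Step 3: enter scope (depth=3)
Step 4: exit scope (depth=2)
Step 5: exit scope (depth=1)
Step 6: exit scope (depth=0)
Step 7: declare a=87 at depth 0
Step 8: declare c=(read a)=87 at depth 0
Visible at query point: a=87 c=87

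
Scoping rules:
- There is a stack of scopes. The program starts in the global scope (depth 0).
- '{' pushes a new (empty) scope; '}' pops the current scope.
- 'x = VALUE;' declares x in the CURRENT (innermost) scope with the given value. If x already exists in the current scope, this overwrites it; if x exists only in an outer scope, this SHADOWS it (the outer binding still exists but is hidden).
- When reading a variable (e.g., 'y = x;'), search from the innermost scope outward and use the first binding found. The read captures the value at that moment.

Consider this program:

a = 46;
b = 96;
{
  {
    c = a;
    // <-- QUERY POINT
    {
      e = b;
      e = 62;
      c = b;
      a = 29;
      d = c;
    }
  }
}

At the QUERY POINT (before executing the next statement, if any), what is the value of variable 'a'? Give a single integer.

Step 1: declare a=46 at depth 0
Step 2: declare b=96 at depth 0
Step 3: enter scope (depth=1)
Step 4: enter scope (depth=2)
Step 5: declare c=(read a)=46 at depth 2
Visible at query point: a=46 b=96 c=46

Answer: 46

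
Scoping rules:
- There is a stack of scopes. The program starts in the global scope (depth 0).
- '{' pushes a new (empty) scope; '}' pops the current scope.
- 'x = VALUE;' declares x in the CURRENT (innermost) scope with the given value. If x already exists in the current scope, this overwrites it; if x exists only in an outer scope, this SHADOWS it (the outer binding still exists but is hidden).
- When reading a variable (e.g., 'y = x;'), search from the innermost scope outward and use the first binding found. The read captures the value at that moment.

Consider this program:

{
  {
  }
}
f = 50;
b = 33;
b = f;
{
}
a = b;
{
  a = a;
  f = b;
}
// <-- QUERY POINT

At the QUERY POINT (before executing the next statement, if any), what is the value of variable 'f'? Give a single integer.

Answer: 50

Derivation:
Step 1: enter scope (depth=1)
Step 2: enter scope (depth=2)
Step 3: exit scope (depth=1)
Step 4: exit scope (depth=0)
Step 5: declare f=50 at depth 0
Step 6: declare b=33 at depth 0
Step 7: declare b=(read f)=50 at depth 0
Step 8: enter scope (depth=1)
Step 9: exit scope (depth=0)
Step 10: declare a=(read b)=50 at depth 0
Step 11: enter scope (depth=1)
Step 12: declare a=(read a)=50 at depth 1
Step 13: declare f=(read b)=50 at depth 1
Step 14: exit scope (depth=0)
Visible at query point: a=50 b=50 f=50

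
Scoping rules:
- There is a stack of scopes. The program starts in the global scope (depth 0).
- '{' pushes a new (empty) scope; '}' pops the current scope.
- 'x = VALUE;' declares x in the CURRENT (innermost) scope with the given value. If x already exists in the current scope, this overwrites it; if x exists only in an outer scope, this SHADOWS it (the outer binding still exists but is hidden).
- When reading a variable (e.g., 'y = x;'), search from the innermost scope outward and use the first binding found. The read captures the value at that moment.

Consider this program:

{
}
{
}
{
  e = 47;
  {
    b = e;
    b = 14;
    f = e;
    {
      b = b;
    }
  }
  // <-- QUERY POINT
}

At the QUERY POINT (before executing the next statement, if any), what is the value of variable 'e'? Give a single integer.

Step 1: enter scope (depth=1)
Step 2: exit scope (depth=0)
Step 3: enter scope (depth=1)
Step 4: exit scope (depth=0)
Step 5: enter scope (depth=1)
Step 6: declare e=47 at depth 1
Step 7: enter scope (depth=2)
Step 8: declare b=(read e)=47 at depth 2
Step 9: declare b=14 at depth 2
Step 10: declare f=(read e)=47 at depth 2
Step 11: enter scope (depth=3)
Step 12: declare b=(read b)=14 at depth 3
Step 13: exit scope (depth=2)
Step 14: exit scope (depth=1)
Visible at query point: e=47

Answer: 47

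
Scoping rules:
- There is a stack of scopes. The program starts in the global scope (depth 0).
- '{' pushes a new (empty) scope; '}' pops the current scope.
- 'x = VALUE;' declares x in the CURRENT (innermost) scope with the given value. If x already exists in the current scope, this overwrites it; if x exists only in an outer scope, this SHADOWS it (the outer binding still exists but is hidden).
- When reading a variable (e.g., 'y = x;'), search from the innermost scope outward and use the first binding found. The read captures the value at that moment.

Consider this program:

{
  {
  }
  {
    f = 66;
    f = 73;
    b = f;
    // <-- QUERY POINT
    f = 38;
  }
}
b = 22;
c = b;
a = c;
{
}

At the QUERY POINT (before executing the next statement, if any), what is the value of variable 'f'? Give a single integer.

Step 1: enter scope (depth=1)
Step 2: enter scope (depth=2)
Step 3: exit scope (depth=1)
Step 4: enter scope (depth=2)
Step 5: declare f=66 at depth 2
Step 6: declare f=73 at depth 2
Step 7: declare b=(read f)=73 at depth 2
Visible at query point: b=73 f=73

Answer: 73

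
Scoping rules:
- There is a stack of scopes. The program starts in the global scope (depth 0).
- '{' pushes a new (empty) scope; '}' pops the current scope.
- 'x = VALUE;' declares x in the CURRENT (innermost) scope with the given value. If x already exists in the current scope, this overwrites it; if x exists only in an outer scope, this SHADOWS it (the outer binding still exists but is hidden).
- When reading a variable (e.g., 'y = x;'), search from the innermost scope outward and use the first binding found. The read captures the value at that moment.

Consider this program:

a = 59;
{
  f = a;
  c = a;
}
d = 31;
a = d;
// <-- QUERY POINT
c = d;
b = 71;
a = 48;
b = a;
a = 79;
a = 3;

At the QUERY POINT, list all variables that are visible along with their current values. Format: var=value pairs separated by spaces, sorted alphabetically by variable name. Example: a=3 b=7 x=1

Step 1: declare a=59 at depth 0
Step 2: enter scope (depth=1)
Step 3: declare f=(read a)=59 at depth 1
Step 4: declare c=(read a)=59 at depth 1
Step 5: exit scope (depth=0)
Step 6: declare d=31 at depth 0
Step 7: declare a=(read d)=31 at depth 0
Visible at query point: a=31 d=31

Answer: a=31 d=31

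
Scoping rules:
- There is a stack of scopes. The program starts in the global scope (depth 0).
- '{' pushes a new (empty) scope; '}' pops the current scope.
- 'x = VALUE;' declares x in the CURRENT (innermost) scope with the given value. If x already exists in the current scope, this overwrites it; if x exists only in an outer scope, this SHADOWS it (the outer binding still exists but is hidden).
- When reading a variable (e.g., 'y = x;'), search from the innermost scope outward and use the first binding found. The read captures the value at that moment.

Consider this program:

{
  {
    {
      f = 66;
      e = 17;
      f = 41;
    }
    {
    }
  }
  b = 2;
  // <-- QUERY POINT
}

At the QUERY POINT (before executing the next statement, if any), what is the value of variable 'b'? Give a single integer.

Step 1: enter scope (depth=1)
Step 2: enter scope (depth=2)
Step 3: enter scope (depth=3)
Step 4: declare f=66 at depth 3
Step 5: declare e=17 at depth 3
Step 6: declare f=41 at depth 3
Step 7: exit scope (depth=2)
Step 8: enter scope (depth=3)
Step 9: exit scope (depth=2)
Step 10: exit scope (depth=1)
Step 11: declare b=2 at depth 1
Visible at query point: b=2

Answer: 2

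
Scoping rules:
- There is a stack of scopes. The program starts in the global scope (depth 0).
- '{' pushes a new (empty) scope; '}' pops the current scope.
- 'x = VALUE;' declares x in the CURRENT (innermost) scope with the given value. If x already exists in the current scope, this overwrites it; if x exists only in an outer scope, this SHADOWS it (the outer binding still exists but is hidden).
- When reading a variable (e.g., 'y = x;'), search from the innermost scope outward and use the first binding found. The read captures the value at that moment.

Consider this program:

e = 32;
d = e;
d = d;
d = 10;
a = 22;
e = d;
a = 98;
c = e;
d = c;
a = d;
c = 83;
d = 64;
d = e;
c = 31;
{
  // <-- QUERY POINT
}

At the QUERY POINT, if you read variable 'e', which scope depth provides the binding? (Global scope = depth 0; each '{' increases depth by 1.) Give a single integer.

Answer: 0

Derivation:
Step 1: declare e=32 at depth 0
Step 2: declare d=(read e)=32 at depth 0
Step 3: declare d=(read d)=32 at depth 0
Step 4: declare d=10 at depth 0
Step 5: declare a=22 at depth 0
Step 6: declare e=(read d)=10 at depth 0
Step 7: declare a=98 at depth 0
Step 8: declare c=(read e)=10 at depth 0
Step 9: declare d=(read c)=10 at depth 0
Step 10: declare a=(read d)=10 at depth 0
Step 11: declare c=83 at depth 0
Step 12: declare d=64 at depth 0
Step 13: declare d=(read e)=10 at depth 0
Step 14: declare c=31 at depth 0
Step 15: enter scope (depth=1)
Visible at query point: a=10 c=31 d=10 e=10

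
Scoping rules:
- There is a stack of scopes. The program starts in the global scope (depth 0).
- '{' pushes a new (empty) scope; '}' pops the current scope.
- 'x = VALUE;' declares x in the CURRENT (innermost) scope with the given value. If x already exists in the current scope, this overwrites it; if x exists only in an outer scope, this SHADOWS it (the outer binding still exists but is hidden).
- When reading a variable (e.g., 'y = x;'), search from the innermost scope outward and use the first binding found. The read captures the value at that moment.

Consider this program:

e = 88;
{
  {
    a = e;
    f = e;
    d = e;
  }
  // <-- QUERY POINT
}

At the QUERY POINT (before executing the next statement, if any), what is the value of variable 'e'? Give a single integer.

Answer: 88

Derivation:
Step 1: declare e=88 at depth 0
Step 2: enter scope (depth=1)
Step 3: enter scope (depth=2)
Step 4: declare a=(read e)=88 at depth 2
Step 5: declare f=(read e)=88 at depth 2
Step 6: declare d=(read e)=88 at depth 2
Step 7: exit scope (depth=1)
Visible at query point: e=88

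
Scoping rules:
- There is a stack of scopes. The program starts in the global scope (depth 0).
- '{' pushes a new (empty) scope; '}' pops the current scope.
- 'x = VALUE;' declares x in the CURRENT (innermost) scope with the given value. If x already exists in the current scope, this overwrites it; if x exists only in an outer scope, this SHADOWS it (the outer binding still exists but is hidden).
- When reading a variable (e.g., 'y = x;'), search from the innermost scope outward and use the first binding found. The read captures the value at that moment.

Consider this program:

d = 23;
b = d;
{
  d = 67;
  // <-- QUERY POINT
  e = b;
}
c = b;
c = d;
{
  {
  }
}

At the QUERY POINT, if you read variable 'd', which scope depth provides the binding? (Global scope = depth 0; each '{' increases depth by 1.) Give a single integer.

Answer: 1

Derivation:
Step 1: declare d=23 at depth 0
Step 2: declare b=(read d)=23 at depth 0
Step 3: enter scope (depth=1)
Step 4: declare d=67 at depth 1
Visible at query point: b=23 d=67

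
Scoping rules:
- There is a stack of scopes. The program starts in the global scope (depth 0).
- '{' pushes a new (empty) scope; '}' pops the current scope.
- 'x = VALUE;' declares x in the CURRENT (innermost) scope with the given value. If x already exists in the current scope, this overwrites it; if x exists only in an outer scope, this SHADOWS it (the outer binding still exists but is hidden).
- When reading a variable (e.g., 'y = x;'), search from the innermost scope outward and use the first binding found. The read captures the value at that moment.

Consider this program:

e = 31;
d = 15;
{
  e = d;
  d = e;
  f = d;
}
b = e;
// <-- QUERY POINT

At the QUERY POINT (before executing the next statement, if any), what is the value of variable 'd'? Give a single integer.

Step 1: declare e=31 at depth 0
Step 2: declare d=15 at depth 0
Step 3: enter scope (depth=1)
Step 4: declare e=(read d)=15 at depth 1
Step 5: declare d=(read e)=15 at depth 1
Step 6: declare f=(read d)=15 at depth 1
Step 7: exit scope (depth=0)
Step 8: declare b=(read e)=31 at depth 0
Visible at query point: b=31 d=15 e=31

Answer: 15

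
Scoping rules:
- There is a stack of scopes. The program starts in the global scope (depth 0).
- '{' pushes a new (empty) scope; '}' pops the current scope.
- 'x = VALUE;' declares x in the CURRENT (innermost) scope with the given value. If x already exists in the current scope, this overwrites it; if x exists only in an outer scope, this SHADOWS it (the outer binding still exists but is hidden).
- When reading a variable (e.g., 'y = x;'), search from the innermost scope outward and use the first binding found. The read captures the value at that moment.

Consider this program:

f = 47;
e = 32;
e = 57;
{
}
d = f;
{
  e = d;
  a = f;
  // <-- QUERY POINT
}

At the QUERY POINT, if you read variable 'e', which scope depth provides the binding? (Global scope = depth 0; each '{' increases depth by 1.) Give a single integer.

Answer: 1

Derivation:
Step 1: declare f=47 at depth 0
Step 2: declare e=32 at depth 0
Step 3: declare e=57 at depth 0
Step 4: enter scope (depth=1)
Step 5: exit scope (depth=0)
Step 6: declare d=(read f)=47 at depth 0
Step 7: enter scope (depth=1)
Step 8: declare e=(read d)=47 at depth 1
Step 9: declare a=(read f)=47 at depth 1
Visible at query point: a=47 d=47 e=47 f=47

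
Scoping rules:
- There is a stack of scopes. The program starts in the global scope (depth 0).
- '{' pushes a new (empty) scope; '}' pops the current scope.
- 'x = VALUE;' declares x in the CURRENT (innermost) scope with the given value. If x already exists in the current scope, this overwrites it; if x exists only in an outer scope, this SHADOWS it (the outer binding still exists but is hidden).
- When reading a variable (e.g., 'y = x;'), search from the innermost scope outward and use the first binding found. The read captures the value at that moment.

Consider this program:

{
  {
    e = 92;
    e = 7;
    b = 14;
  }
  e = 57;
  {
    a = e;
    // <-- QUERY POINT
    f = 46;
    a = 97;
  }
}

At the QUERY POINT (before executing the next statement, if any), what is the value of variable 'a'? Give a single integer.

Answer: 57

Derivation:
Step 1: enter scope (depth=1)
Step 2: enter scope (depth=2)
Step 3: declare e=92 at depth 2
Step 4: declare e=7 at depth 2
Step 5: declare b=14 at depth 2
Step 6: exit scope (depth=1)
Step 7: declare e=57 at depth 1
Step 8: enter scope (depth=2)
Step 9: declare a=(read e)=57 at depth 2
Visible at query point: a=57 e=57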